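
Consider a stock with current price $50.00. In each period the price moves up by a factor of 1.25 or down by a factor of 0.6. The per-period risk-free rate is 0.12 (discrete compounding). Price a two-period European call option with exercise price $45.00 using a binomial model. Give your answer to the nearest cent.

Risk-neutral probability p = (1 + 0.12 − 0.6)/(1.25 − 0.6) = 0.5200/0.6500 = 0.8000
Terminal stock prices: S_uu = 78.12, S_ud = 37.5, S_dd = 18
Terminal payoffs (S − K): max(33.12, 0) = 33.12, max(-7.5, 0) = 0, max(-27, 0) = 0
Node u (S = 62.5): V_u = 1/1.12·[0.8000·33.1250 + 0.2000·0.0000] = 23.6607
Node d (S = 30): V_d = 1/1.12·[0.8000·0.0000 + 0.2000·0.0000] = 0.0000
Node 0 (S = 50): V_0 = 1/1.12·[0.8000·23.6607 + 0.2000·0.0000] = 16.9005

$16.90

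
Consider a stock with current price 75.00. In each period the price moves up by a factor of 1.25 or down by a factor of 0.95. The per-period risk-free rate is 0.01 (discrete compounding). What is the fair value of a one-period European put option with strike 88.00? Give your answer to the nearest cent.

Risk-neutral probability p = (1 + 0.01 − 0.95)/(1.25 − 0.95) = 0.0600/0.3000 = 0.2000
Terminal stock prices: S_u = 93.75, S_d = 71.25
Terminal payoffs (K − S): max(-5.75, 0) = 0, max(16.75, 0) = 16.75
Node 0 (S = 75): V_0 = 1/1.01·[0.2000·0.0000 + 0.8000·16.7500] = 13.2673

13.27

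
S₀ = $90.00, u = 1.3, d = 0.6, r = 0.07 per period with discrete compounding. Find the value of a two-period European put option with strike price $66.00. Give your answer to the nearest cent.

Risk-neutral probability p = (1 + 0.07 − 0.6)/(1.3 − 0.6) = 0.4700/0.7000 = 0.6714
Terminal stock prices: S_uu = 152.1, S_ud = 70.2, S_dd = 32.4
Terminal payoffs (K − S): max(-86.1, 0) = 0, max(-4.2, 0) = 0, max(33.6, 0) = 33.6
Node u (S = 117): V_u = 1/1.07·[0.6714·0.0000 + 0.3286·0.0000] = 0.0000
Node d (S = 54): V_d = 1/1.07·[0.6714·0.0000 + 0.3286·33.6000] = 10.3178
Node 0 (S = 90): V_0 = 1/1.07·[0.6714·0.0000 + 0.3286·10.3178] = 3.1683

$3.17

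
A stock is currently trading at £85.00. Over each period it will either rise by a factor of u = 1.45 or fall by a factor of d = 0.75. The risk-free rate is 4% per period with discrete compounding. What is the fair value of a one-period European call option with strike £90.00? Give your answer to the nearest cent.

Risk-neutral probability p = (1 + 0.04 − 0.75)/(1.45 − 0.75) = 0.2900/0.7000 = 0.4143
Terminal stock prices: S_u = 123.2, S_d = 63.75
Terminal payoffs (S − K): max(33.25, 0) = 33.25, max(-26.25, 0) = 0
Node 0 (S = 85): V_0 = 1/1.04·[0.4143·33.2500 + 0.5857·0.0000] = 13.2452

£13.25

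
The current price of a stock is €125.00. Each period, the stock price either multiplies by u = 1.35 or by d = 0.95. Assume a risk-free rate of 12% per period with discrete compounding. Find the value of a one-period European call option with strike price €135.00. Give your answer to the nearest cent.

€12.81

Risk-neutral probability p = (1 + 0.12 − 0.95)/(1.35 − 0.95) = 0.1700/0.4000 = 0.4250
Terminal stock prices: S_u = 168.8, S_d = 118.8
Terminal payoffs (S − K): max(33.75, 0) = 33.75, max(-16.25, 0) = 0
Node 0 (S = 125): V_0 = 1/1.12·[0.4250·33.7500 + 0.5750·0.0000] = 12.8069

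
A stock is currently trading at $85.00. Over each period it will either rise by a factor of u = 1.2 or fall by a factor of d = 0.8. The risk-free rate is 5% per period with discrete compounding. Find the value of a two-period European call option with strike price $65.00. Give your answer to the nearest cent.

$27.40

Risk-neutral probability p = (1 + 0.05 − 0.8)/(1.2 − 0.8) = 0.2500/0.4000 = 0.6250
Terminal stock prices: S_uu = 122.4, S_ud = 81.6, S_dd = 54.4
Terminal payoffs (S − K): max(57.4, 0) = 57.4, max(16.6, 0) = 16.6, max(-10.6, 0) = 0
Node u (S = 102): V_u = 1/1.05·[0.6250·57.4000 + 0.3750·16.6000] = 40.0952
Node d (S = 68): V_d = 1/1.05·[0.6250·16.6000 + 0.3750·0.0000] = 9.8810
Node 0 (S = 85): V_0 = 1/1.05·[0.6250·40.0952 + 0.3750·9.8810] = 27.3951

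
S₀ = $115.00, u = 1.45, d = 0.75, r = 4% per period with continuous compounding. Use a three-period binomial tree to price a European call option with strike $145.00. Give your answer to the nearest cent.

$22.83

Risk-neutral probability p = (e^0.04 − 0.75)/(1.45 − 0.75) = 0.2908/0.7000 = 0.4154
Terminal stock prices: S_uuu = 350.6, S_uud = 181.3, S_udd = 93.8, S_ddd = 48.52
Terminal payoffs (S − K): max(205.6, 0) = 205.6, max(36.34, 0) = 36.34, max(-51.2, 0) = 0, max(-96.48, 0) = 0
Node uu (S = 241.8): V_uu = e^(−0.04)·[0.4154·205.5919 + 0.5846·36.3406] = 102.4730
Node ud (S = 125.1): V_ud = e^(−0.04)·[0.4154·36.3406 + 0.5846·0.0000] = 14.5055
Node dd (S = 64.69): V_dd = e^(−0.04)·[0.4154·0.0000 + 0.5846·0.0000] = 0.0000
Node u (S = 166.8): V_u = e^(−0.04)·[0.4154·102.4730 + 0.5846·14.5055] = 49.0493
Node d (S = 86.25): V_d = e^(−0.04)·[0.4154·14.5055 + 0.5846·0.0000] = 5.7899
Node 0 (S = 115): V_0 = e^(−0.04)·[0.4154·49.0493 + 0.5846·5.7899] = 22.8301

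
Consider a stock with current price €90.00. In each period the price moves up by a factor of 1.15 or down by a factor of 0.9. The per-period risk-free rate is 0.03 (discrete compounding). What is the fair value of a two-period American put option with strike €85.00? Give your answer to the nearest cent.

Risk-neutral probability p = (1 + 0.03 − 0.9)/(1.15 − 0.9) = 0.1300/0.2500 = 0.5200
Terminal stock prices: S_uu = 119, S_ud = 93.15, S_dd = 72.9
Terminal payoffs (K − S): max(-34.02, 0) = 0, max(-8.15, 0) = 0, max(12.1, 0) = 12.1
Node u (S = 103.5): continuation = 1/1.03·[0.5200·0.0000 + 0.4800·0.0000] = 0.0000; exercise value = 0.0000 ≤ continuation, so V_u = 0.0000
Node d (S = 81): continuation = 1/1.03·[0.5200·0.0000 + 0.4800·12.1000] = 5.6388; exercise value = 4.0000 ≤ continuation, so V_d = 5.6388
Node 0 (S = 90): continuation = 1/1.03·[0.5200·0.0000 + 0.4800·5.6388] = 2.6278; exercise value = 0.0000 ≤ continuation, so V_0 = 2.6278

€2.63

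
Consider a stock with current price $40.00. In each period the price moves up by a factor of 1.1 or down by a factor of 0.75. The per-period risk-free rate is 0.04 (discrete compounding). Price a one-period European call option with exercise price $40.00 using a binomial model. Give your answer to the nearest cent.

Risk-neutral probability p = (1 + 0.04 − 0.75)/(1.1 − 0.75) = 0.2900/0.3500 = 0.8286
Terminal stock prices: S_u = 44, S_d = 30
Terminal payoffs (S − K): max(4, 0) = 4, max(-10, 0) = 0
Node 0 (S = 40): V_0 = 1/1.04·[0.8286·4.0000 + 0.1714·0.0000] = 3.1868

$3.19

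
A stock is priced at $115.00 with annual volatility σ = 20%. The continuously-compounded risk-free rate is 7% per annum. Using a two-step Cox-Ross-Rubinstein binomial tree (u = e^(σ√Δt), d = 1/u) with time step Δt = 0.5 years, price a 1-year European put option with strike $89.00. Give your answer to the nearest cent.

CRR parameters: u = e^(σ√Δt) = e^(0.2·√0.5) = 1.1519, d = 1/u = 0.8681
Per-period rate: rΔt = 0.07·0.5 = 0.035, so R = e^0.035 = 1.0356
Risk-neutral probability p = (e^0.035 − 0.8681)/(1.1519 − 0.8681) = 0.1675/0.2838 = 0.5902
Terminal stock prices: S_uu = 152.6, S_ud = 115, S_dd = 86.67
Terminal payoffs (K − S): max(-63.59, 0) = 0, max(-26, 0) = 0, max(2.332, 0) = 2.332
Node u (S = 132.5): V_u = e^(−0.035)·[0.5902·0.0000 + 0.4098·0.0000] = 0.0000
Node d (S = 99.83): V_d = e^(−0.035)·[0.5902·0.0000 + 0.4098·2.3316] = 0.9226
Node 0 (S = 115): V_0 = e^(−0.035)·[0.5902·0.0000 + 0.4098·0.9226] = 0.3651

$0.37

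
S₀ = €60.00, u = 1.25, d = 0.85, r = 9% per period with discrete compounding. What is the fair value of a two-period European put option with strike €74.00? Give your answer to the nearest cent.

€8.27

Risk-neutral probability p = (1 + 0.09 − 0.85)/(1.25 − 0.85) = 0.2400/0.4000 = 0.6000
Terminal stock prices: S_uu = 93.75, S_ud = 63.75, S_dd = 43.35
Terminal payoffs (K − S): max(-19.75, 0) = 0, max(10.25, 0) = 10.25, max(30.65, 0) = 30.65
Node u (S = 75): V_u = 1/1.09·[0.6000·0.0000 + 0.4000·10.2500] = 3.7615
Node d (S = 51): V_d = 1/1.09·[0.6000·10.2500 + 0.4000·30.6500] = 16.8899
Node 0 (S = 60): V_0 = 1/1.09·[0.6000·3.7615 + 0.4000·16.8899] = 8.2687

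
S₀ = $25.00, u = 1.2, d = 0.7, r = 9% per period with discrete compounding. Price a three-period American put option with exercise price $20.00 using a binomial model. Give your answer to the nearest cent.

$0.66

Risk-neutral probability p = (1 + 0.09 − 0.7)/(1.2 − 0.7) = 0.3900/0.5000 = 0.7800
Terminal stock prices: S_uuu = 43.2, S_uud = 25.2, S_udd = 14.7, S_ddd = 8.575
Terminal payoffs (K − S): max(-23.2, 0) = 0, max(-5.2, 0) = 0, max(5.3, 0) = 5.3, max(11.43, 0) = 11.43
Node uu (S = 36): continuation = 1/1.09·[0.7800·0.0000 + 0.2200·0.0000] = 0.0000; exercise value = 0.0000 ≤ continuation, so V_uu = 0.0000
Node ud (S = 21): continuation = 1/1.09·[0.7800·0.0000 + 0.2200·5.3000] = 1.0697; exercise value = 0.0000 ≤ continuation, so V_ud = 1.0697
Node dd (S = 12.25): continuation = 1/1.09·[0.7800·5.3000 + 0.2200·11.4250] = 6.0986; exercise value = 7.7500 > continuation, so V_dd = 7.7500 (exercise)
Node u (S = 30): continuation = 1/1.09·[0.7800·0.0000 + 0.2200·1.0697] = 0.2159; exercise value = 0.0000 ≤ continuation, so V_u = 0.2159
Node d (S = 17.5): continuation = 1/1.09·[0.7800·1.0697 + 0.2200·7.7500] = 2.3297; exercise value = 2.5000 > continuation, so V_d = 2.5000 (exercise)
Node 0 (S = 25): continuation = 1/1.09·[0.7800·0.2159 + 0.2200·2.5000] = 0.6591; exercise value = 0.0000 ≤ continuation, so V_0 = 0.6591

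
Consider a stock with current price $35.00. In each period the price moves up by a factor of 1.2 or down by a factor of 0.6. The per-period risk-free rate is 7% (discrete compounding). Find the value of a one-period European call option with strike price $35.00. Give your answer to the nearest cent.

$5.12

Risk-neutral probability p = (1 + 0.07 − 0.6)/(1.2 − 0.6) = 0.4700/0.6000 = 0.7833
Terminal stock prices: S_u = 42, S_d = 21
Terminal payoffs (S − K): max(7, 0) = 7, max(-14, 0) = 0
Node 0 (S = 35): V_0 = 1/1.07·[0.7833·7.0000 + 0.2167·0.0000] = 5.1246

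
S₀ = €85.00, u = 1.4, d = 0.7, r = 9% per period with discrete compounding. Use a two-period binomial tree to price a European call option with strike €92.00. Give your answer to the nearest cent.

Risk-neutral probability p = (1 + 0.09 − 0.7)/(1.4 − 0.7) = 0.3900/0.7000 = 0.5571
Terminal stock prices: S_uu = 166.6, S_ud = 83.3, S_dd = 41.65
Terminal payoffs (S − K): max(74.6, 0) = 74.6, max(-8.7, 0) = 0, max(-50.35, 0) = 0
Node u (S = 119): V_u = 1/1.09·[0.5571·74.6000 + 0.4429·0.0000] = 38.1311
Node d (S = 59.5): V_d = 1/1.09·[0.5571·0.0000 + 0.4429·0.0000] = 0.0000
Node 0 (S = 85): V_0 = 1/1.09·[0.5571·38.1311 + 0.4429·0.0000] = 19.4903

€19.49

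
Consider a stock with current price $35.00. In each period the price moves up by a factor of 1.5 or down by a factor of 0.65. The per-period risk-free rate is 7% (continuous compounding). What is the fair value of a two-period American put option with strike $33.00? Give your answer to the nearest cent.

$4.81

Risk-neutral probability p = (e^0.07 − 0.65)/(1.5 − 0.65) = 0.4225/0.8500 = 0.4971
Terminal stock prices: S_uu = 78.75, S_ud = 34.12, S_dd = 14.79
Terminal payoffs (K − S): max(-45.75, 0) = 0, max(-1.125, 0) = 0, max(18.21, 0) = 18.21
Node u (S = 52.5): continuation = e^(−0.07)·[0.4971·0.0000 + 0.5029·0.0000] = 0.0000; exercise value = 0.0000 ≤ continuation, so V_u = 0.0000
Node d (S = 22.75): continuation = e^(−0.07)·[0.4971·0.0000 + 0.5029·18.2125] = 8.5404; exercise value = 10.2500 > continuation, so V_d = 10.2500 (exercise)
Node 0 (S = 35): continuation = e^(−0.07)·[0.4971·0.0000 + 0.5029·10.2500] = 4.8065; exercise value = 0.0000 ≤ continuation, so V_0 = 4.8065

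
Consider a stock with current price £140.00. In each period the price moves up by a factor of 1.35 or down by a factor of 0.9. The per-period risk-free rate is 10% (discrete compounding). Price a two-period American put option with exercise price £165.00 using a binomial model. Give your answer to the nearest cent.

£25.00

Risk-neutral probability p = (1 + 0.1 − 0.9)/(1.35 − 0.9) = 0.2000/0.4500 = 0.4444
Terminal stock prices: S_uu = 255.2, S_ud = 170.1, S_dd = 113.4
Terminal payoffs (K − S): max(-90.15, 0) = 0, max(-5.1, 0) = 0, max(51.6, 0) = 51.6
Node u (S = 189): continuation = 1/1.1·[0.4444·0.0000 + 0.5556·0.0000] = 0.0000; exercise value = 0.0000 ≤ continuation, so V_u = 0.0000
Node d (S = 126): continuation = 1/1.1·[0.4444·0.0000 + 0.5556·51.6000] = 26.0606; exercise value = 39.0000 > continuation, so V_d = 39.0000 (exercise)
Node 0 (S = 140): continuation = 1/1.1·[0.4444·0.0000 + 0.5556·39.0000] = 19.6970; exercise value = 25.0000 > continuation, so V_0 = 25.0000 (exercise)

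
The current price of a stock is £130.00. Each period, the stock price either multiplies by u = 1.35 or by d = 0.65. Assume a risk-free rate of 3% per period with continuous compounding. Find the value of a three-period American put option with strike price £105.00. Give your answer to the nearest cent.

Risk-neutral probability p = (e^0.03 − 0.65)/(1.35 − 0.65) = 0.3805/0.7000 = 0.5435
Terminal stock prices: S_uuu = 319.8, S_uud = 154, S_udd = 74.15, S_ddd = 35.7
Terminal payoffs (K − S): max(-214.8, 0) = 0, max(-49, 0) = 0, max(30.85, 0) = 30.85, max(69.3, 0) = 69.3
Node uu (S = 236.9): continuation = e^(−0.03)·[0.5435·0.0000 + 0.4565·0.0000] = 0.0000; exercise value = 0.0000 ≤ continuation, so V_uu = 0.0000
Node ud (S = 114.1): continuation = e^(−0.03)·[0.5435·0.0000 + 0.4565·30.8512] = 13.6672; exercise value = 0.0000 ≤ continuation, so V_ud = 13.6672
Node dd (S = 54.93): continuation = e^(−0.03)·[0.5435·30.8512 + 0.4565·69.2987] = 46.9718; exercise value = 50.0750 > continuation, so V_dd = 50.0750 (exercise)
Node u (S = 175.5): continuation = e^(−0.03)·[0.5435·0.0000 + 0.4565·13.6672] = 6.0546; exercise value = 0.0000 ≤ continuation, so V_u = 6.0546
Node d (S = 84.5): continuation = e^(−0.03)·[0.5435·13.6672 + 0.4565·50.0750] = 29.3920; exercise value = 20.5000 ≤ continuation, so V_d = 29.3920
Node 0 (S = 130): continuation = e^(−0.03)·[0.5435·6.0546 + 0.4565·29.3920] = 16.2142; exercise value = 0.0000 ≤ continuation, so V_0 = 16.2142

£16.21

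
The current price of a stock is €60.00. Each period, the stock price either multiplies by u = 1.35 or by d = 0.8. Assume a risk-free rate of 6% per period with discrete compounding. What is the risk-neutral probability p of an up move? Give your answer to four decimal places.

p = 0.4727

Risk-neutral probability p = (1 + 0.06 − 0.8)/(1.35 − 0.8) = 0.2600/0.5500 = 0.4727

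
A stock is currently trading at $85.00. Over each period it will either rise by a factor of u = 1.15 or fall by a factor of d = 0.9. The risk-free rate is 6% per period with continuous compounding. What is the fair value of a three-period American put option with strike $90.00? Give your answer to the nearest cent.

$5.21

Risk-neutral probability p = (e^0.06 − 0.9)/(1.15 − 0.9) = 0.1618/0.2500 = 0.6473
Terminal stock prices: S_uuu = 129.3, S_uud = 101.2, S_udd = 79.18, S_ddd = 61.97
Terminal payoffs (K − S): max(-39.27, 0) = 0, max(-11.17, 0) = 0, max(10.82, 0) = 10.82, max(28.03, 0) = 28.03
Node uu (S = 112.4): continuation = e^(−0.06)·[0.6473·0.0000 + 0.3527·0.0000] = 0.0000; exercise value = 0.0000 ≤ continuation, so V_uu = 0.0000
Node ud (S = 87.97): continuation = e^(−0.06)·[0.6473·0.0000 + 0.3527·10.8225] = 3.5943; exercise value = 2.0250 ≤ continuation, so V_ud = 3.5943
Node dd (S = 68.85): continuation = e^(−0.06)·[0.6473·10.8225 + 0.3527·28.0350] = 15.9088; exercise value = 21.1500 > continuation, so V_dd = 21.1500 (exercise)
Node u (S = 97.75): continuation = e^(−0.06)·[0.6473·0.0000 + 0.3527·3.5943] = 1.1937; exercise value = 0.0000 ≤ continuation, so V_u = 1.1937
Node d (S = 76.5): continuation = e^(−0.06)·[0.6473·3.5943 + 0.3527·21.1500] = 9.2155; exercise value = 13.5000 > continuation, so V_d = 13.5000 (exercise)
Node 0 (S = 85): continuation = e^(−0.06)·[0.6473·1.1937 + 0.3527·13.5000] = 5.2113; exercise value = 5.0000 ≤ continuation, so V_0 = 5.2113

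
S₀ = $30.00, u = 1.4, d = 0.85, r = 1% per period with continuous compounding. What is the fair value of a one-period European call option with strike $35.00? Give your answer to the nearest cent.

Risk-neutral probability p = (e^0.01 − 0.85)/(1.4 − 0.85) = 0.1601/0.5500 = 0.2910
Terminal stock prices: S_u = 42, S_d = 25.5
Terminal payoffs (S − K): max(7, 0) = 7, max(-9.5, 0) = 0
Node 0 (S = 30): V_0 = e^(−0.01)·[0.2910·7.0000 + 0.7090·0.0000] = 2.0167

$2.02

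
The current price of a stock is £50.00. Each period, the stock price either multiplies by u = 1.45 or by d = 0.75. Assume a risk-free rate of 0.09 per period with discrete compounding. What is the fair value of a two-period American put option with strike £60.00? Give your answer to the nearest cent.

£11.80

Risk-neutral probability p = (1 + 0.09 − 0.75)/(1.45 − 0.75) = 0.3400/0.7000 = 0.4857
Terminal stock prices: S_uu = 105.1, S_ud = 54.38, S_dd = 28.12
Terminal payoffs (K − S): max(-45.12, 0) = 0, max(5.625, 0) = 5.625, max(31.88, 0) = 31.88
Node u (S = 72.5): continuation = 1/1.09·[0.4857·0.0000 + 0.5143·5.6250] = 2.6540; exercise value = 0.0000 ≤ continuation, so V_u = 2.6540
Node d (S = 37.5): continuation = 1/1.09·[0.4857·5.6250 + 0.5143·31.8750] = 17.5459; exercise value = 22.5000 > continuation, so V_d = 22.5000 (exercise)
Node 0 (S = 50): continuation = 1/1.09·[0.4857·2.6540 + 0.5143·22.5000] = 11.7986; exercise value = 10.0000 ≤ continuation, so V_0 = 11.7986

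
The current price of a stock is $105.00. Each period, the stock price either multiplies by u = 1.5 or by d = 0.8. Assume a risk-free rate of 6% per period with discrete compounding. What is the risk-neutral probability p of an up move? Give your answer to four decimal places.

p = 0.3714

Risk-neutral probability p = (1 + 0.06 − 0.8)/(1.5 − 0.8) = 0.2600/0.7000 = 0.3714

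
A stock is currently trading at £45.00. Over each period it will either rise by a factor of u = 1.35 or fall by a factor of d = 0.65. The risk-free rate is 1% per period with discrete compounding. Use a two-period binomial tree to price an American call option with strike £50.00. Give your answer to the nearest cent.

£8.30

Risk-neutral probability p = (1 + 0.01 − 0.65)/(1.35 − 0.65) = 0.3600/0.7000 = 0.5143
Terminal stock prices: S_uu = 82.01, S_ud = 39.49, S_dd = 19.01
Terminal payoffs (S − K): max(32.01, 0) = 32.01, max(-10.51, 0) = 0, max(-30.99, 0) = 0
Node u (S = 60.75): continuation = 1/1.01·[0.5143·32.0125 + 0.4857·0.0000] = 16.3006; exercise value = 10.7500 ≤ continuation, so V_u = 16.3006
Node d (S = 29.25): continuation = 1/1.01·[0.5143·0.0000 + 0.4857·0.0000] = 0.0000; exercise value = 0.0000 ≤ continuation, so V_d = 0.0000
Node 0 (S = 45): continuation = 1/1.01·[0.5143·16.3006 + 0.4857·0.0000] = 8.3001; exercise value = 0.0000 ≤ continuation, so V_0 = 8.3001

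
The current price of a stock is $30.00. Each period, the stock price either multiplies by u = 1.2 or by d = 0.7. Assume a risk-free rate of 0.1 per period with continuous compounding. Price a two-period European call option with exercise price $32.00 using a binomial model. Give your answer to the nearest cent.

$6.02

Risk-neutral probability p = (e^0.1 − 0.7)/(1.2 − 0.7) = 0.4052/0.5000 = 0.8103
Terminal stock prices: S_uu = 43.2, S_ud = 25.2, S_dd = 14.7
Terminal payoffs (S − K): max(11.2, 0) = 11.2, max(-6.8, 0) = 0, max(-17.3, 0) = 0
Node u (S = 36): V_u = e^(−0.1)·[0.8103·11.2000 + 0.1897·0.0000] = 8.2121
Node d (S = 21): V_d = e^(−0.1)·[0.8103·0.0000 + 0.1897·0.0000] = 0.0000
Node 0 (S = 30): V_0 = e^(−0.1)·[0.8103·8.2121 + 0.1897·0.0000] = 6.0214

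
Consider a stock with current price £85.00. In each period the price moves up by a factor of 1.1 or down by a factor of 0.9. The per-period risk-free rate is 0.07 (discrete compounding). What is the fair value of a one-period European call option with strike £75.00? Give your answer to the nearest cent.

£14.91

Risk-neutral probability p = (1 + 0.07 − 0.9)/(1.1 − 0.9) = 0.1700/0.2000 = 0.8500
Terminal stock prices: S_u = 93.5, S_d = 76.5
Terminal payoffs (S − K): max(18.5, 0) = 18.5, max(1.5, 0) = 1.5
Node 0 (S = 85): V_0 = 1/1.07·[0.8500·18.5000 + 0.1500·1.5000] = 14.9065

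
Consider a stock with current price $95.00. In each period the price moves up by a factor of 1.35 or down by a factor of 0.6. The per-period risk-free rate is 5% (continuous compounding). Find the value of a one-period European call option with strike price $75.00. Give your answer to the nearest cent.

$30.48

Risk-neutral probability p = (e^0.05 − 0.6)/(1.35 − 0.6) = 0.4513/0.7500 = 0.6017
Terminal stock prices: S_u = 128.2, S_d = 57
Terminal payoffs (S − K): max(53.25, 0) = 53.25, max(-18, 0) = 0
Node 0 (S = 95): V_0 = e^(−0.05)·[0.6017·53.2500 + 0.3983·0.0000] = 30.4776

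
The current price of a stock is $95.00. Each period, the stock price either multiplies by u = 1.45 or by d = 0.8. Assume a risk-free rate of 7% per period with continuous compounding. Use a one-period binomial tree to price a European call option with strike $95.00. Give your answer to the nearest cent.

Risk-neutral probability p = (e^0.07 − 0.8)/(1.45 − 0.8) = 0.2725/0.6500 = 0.4192
Terminal stock prices: S_u = 137.8, S_d = 76
Terminal payoffs (S − K): max(42.75, 0) = 42.75, max(-19, 0) = 0
Node 0 (S = 95): V_0 = e^(−0.07)·[0.4192·42.7500 + 0.5808·0.0000] = 16.7110

$16.71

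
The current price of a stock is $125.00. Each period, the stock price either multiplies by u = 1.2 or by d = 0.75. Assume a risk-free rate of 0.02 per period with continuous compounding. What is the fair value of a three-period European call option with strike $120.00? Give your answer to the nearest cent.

$25.68

Risk-neutral probability p = (e^0.02 − 0.75)/(1.2 − 0.75) = 0.2702/0.4500 = 0.6004
Terminal stock prices: S_uuu = 216, S_uud = 135, S_udd = 84.38, S_ddd = 52.73
Terminal payoffs (S − K): max(96, 0) = 96, max(15, 0) = 15, max(-35.62, 0) = 0, max(-67.27, 0) = 0
Node uu (S = 180): V_uu = e^(−0.02)·[0.6004·96.0000 + 0.3996·15.0000] = 62.3762
Node ud (S = 112.5): V_ud = e^(−0.02)·[0.6004·15.0000 + 0.3996·0.0000] = 8.8284
Node dd (S = 70.31): V_dd = e^(−0.02)·[0.6004·0.0000 + 0.3996·0.0000] = 0.0000
Node u (S = 150): V_u = e^(−0.02)·[0.6004·62.3762 + 0.3996·8.8284] = 40.1695
Node d (S = 93.75): V_d = e^(−0.02)·[0.6004·8.8284 + 0.3996·0.0000] = 5.1960
Node 0 (S = 125): V_0 = e^(−0.02)·[0.6004·40.1695 + 0.3996·5.1960] = 25.6771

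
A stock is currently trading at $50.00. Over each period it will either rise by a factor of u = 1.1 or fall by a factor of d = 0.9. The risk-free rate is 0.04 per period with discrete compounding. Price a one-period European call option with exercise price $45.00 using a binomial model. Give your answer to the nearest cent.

$6.73

Risk-neutral probability p = (1 + 0.04 − 0.9)/(1.1 − 0.9) = 0.1400/0.2000 = 0.7000
Terminal stock prices: S_u = 55, S_d = 45
Terminal payoffs (S − K): max(10, 0) = 10, max(0, 0) = 0
Node 0 (S = 50): V_0 = 1/1.04·[0.7000·10.0000 + 0.3000·0.0000] = 6.7308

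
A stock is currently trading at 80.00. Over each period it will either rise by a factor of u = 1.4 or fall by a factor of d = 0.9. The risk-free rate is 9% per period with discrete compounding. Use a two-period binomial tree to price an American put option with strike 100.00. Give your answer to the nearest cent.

20.00

Risk-neutral probability p = (1 + 0.09 − 0.9)/(1.4 − 0.9) = 0.1900/0.5000 = 0.3800
Terminal stock prices: S_uu = 156.8, S_ud = 100.8, S_dd = 64.8
Terminal payoffs (K − S): max(-56.8, 0) = 0, max(-0.8, 0) = 0, max(35.2, 0) = 35.2
Node u (S = 112): continuation = 1/1.09·[0.3800·0.0000 + 0.6200·0.0000] = 0.0000; exercise value = 0.0000 ≤ continuation, so V_u = 0.0000
Node d (S = 72): continuation = 1/1.09·[0.3800·0.0000 + 0.6200·35.2000] = 20.0220; exercise value = 28.0000 > continuation, so V_d = 28.0000 (exercise)
Node 0 (S = 80): continuation = 1/1.09·[0.3800·0.0000 + 0.6200·28.0000] = 15.9266; exercise value = 20.0000 > continuation, so V_0 = 20.0000 (exercise)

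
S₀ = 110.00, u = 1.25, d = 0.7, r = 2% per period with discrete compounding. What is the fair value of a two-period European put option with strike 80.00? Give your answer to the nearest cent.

4.39

Risk-neutral probability p = (1 + 0.02 − 0.7)/(1.25 − 0.7) = 0.3200/0.5500 = 0.5818
Terminal stock prices: S_uu = 171.9, S_ud = 96.25, S_dd = 53.9
Terminal payoffs (K − S): max(-91.88, 0) = 0, max(-16.25, 0) = 0, max(26.1, 0) = 26.1
Node u (S = 137.5): V_u = 1/1.02·[0.5818·0.0000 + 0.4182·0.0000] = 0.0000
Node d (S = 77): V_d = 1/1.02·[0.5818·0.0000 + 0.4182·26.1000] = 10.7005
Node 0 (S = 110): V_0 = 1/1.02·[0.5818·0.0000 + 0.4182·10.7005] = 4.3870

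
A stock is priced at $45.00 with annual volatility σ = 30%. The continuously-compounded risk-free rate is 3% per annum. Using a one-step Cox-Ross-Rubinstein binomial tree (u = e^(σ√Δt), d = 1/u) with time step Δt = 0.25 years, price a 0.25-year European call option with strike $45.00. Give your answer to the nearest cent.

CRR parameters: u = e^(σ√Δt) = e^(0.3·√0.25) = 1.1618, d = 1/u = 0.8607
Per-period rate: rΔt = 0.03·0.25 = 0.0075, so R = e^0.0075 = 1.0075
Risk-neutral probability p = (e^0.0075 − 0.8607)/(1.1618 − 0.8607) = 0.1468/0.3011 = 0.4876
Terminal stock prices: S_u = 52.28, S_d = 38.73
Terminal payoffs (S − K): max(7.283, 0) = 7.283, max(-6.268, 0) = 0
Node 0 (S = 45): V_0 = e^(−0.0075)·[0.4876·7.2825 + 0.5124·0.0000] = 3.5242

$3.52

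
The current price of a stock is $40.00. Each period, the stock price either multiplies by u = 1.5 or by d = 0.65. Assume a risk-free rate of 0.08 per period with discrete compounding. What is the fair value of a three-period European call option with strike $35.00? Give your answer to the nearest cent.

Risk-neutral probability p = (1 + 0.08 − 0.65)/(1.5 − 0.65) = 0.4300/0.8500 = 0.5059
Terminal stock prices: S_uuu = 135, S_uud = 58.5, S_udd = 25.35, S_ddd = 10.98
Terminal payoffs (S − K): max(100, 0) = 100, max(23.5, 0) = 23.5, max(-9.65, 0) = 0, max(-24.02, 0) = 0
Node uu (S = 90): V_uu = 1/1.08·[0.5059·100.0000 + 0.4941·23.5000] = 57.5926
Node ud (S = 39): V_ud = 1/1.08·[0.5059·23.5000 + 0.4941·0.0000] = 11.0076
Node dd (S = 16.9): V_dd = 1/1.08·[0.5059·0.0000 + 0.4941·0.0000] = 0.0000
Node u (S = 60): V_u = 1/1.08·[0.5059·57.5926 + 0.4941·11.0076] = 32.0131
Node d (S = 26): V_d = 1/1.08·[0.5059·11.0076 + 0.4941·0.0000] = 5.1561
Node 0 (S = 40): V_0 = 1/1.08·[0.5059·32.0131 + 0.4941·5.1561] = 17.3542

$17.35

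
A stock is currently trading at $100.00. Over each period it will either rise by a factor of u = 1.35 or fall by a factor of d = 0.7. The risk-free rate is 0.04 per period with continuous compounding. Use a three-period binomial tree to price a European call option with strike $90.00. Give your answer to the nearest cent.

$33.02

Risk-neutral probability p = (e^0.04 − 0.7)/(1.35 − 0.7) = 0.3408/0.6500 = 0.5243
Terminal stock prices: S_uuu = 246, S_uud = 127.6, S_udd = 66.15, S_ddd = 34.3
Terminal payoffs (S − K): max(156, 0) = 156, max(37.58, 0) = 37.58, max(-23.85, 0) = 0, max(-55.7, 0) = 0
Node uu (S = 182.3): V_uu = e^(−0.04)·[0.5243·156.0375 + 0.4757·37.5750] = 95.7790
Node ud (S = 94.5): V_ud = e^(−0.04)·[0.5243·37.5750 + 0.4757·0.0000] = 18.9290
Node dd (S = 49): V_dd = e^(−0.04)·[0.5243·0.0000 + 0.4757·0.0000] = 0.0000
Node u (S = 135): V_u = e^(−0.04)·[0.5243·95.7790 + 0.4757·18.9290] = 56.9011
Node d (S = 70): V_d = e^(−0.04)·[0.5243·18.9290 + 0.4757·0.0000] = 9.5358
Node 0 (S = 100): V_0 = e^(−0.04)·[0.5243·56.9011 + 0.4757·9.5358] = 33.0229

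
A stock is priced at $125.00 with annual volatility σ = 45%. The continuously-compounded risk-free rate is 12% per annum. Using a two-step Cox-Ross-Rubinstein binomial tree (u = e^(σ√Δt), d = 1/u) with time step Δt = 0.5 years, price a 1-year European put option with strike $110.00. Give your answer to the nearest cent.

CRR parameters: u = e^(σ√Δt) = e^(0.45·√0.5) = 1.3746, d = 1/u = 0.7275
Per-period rate: rΔt = 0.12·0.5 = 0.06, so R = e^0.06 = 1.0618
Risk-neutral probability p = (e^0.06 − 0.7275)/(1.3746 − 0.7275) = 0.3344/0.6472 = 0.5167
Terminal stock prices: S_uu = 236.2, S_ud = 125, S_dd = 66.15
Terminal payoffs (K − S): max(-126.2, 0) = 0, max(-15, 0) = 0, max(43.85, 0) = 43.85
Node u (S = 171.8): V_u = e^(−0.06)·[0.5167·0.0000 + 0.4833·0.0000] = 0.0000
Node d (S = 90.93): V_d = e^(−0.06)·[0.5167·0.0000 + 0.4833·43.8505] = 19.9604
Node 0 (S = 125): V_0 = e^(−0.06)·[0.5167·0.0000 + 0.4833·19.9604] = 9.0858

$9.09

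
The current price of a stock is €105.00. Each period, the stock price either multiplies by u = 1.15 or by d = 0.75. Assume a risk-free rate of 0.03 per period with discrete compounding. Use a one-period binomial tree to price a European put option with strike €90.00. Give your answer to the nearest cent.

Risk-neutral probability p = (1 + 0.03 − 0.75)/(1.15 − 0.75) = 0.2800/0.4000 = 0.7000
Terminal stock prices: S_u = 120.7, S_d = 78.75
Terminal payoffs (K − S): max(-30.75, 0) = 0, max(11.25, 0) = 11.25
Node 0 (S = 105): V_0 = 1/1.03·[0.7000·0.0000 + 0.3000·11.2500] = 3.2767

€3.28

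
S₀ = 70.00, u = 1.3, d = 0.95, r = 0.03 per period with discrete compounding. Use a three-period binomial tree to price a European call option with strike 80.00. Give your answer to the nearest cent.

Risk-neutral probability p = (1 + 0.03 − 0.95)/(1.3 − 0.95) = 0.0800/0.3500 = 0.2286
Terminal stock prices: S_uuu = 153.8, S_uud = 112.4, S_udd = 82.13, S_ddd = 60.02
Terminal payoffs (S − K): max(73.79, 0) = 73.79, max(32.39, 0) = 32.39, max(2.127, 0) = 2.127, max(-19.98, 0) = 0
Node uu (S = 118.3): V_uu = 1/1.03·[0.2286·73.7900 + 0.7714·32.3850] = 40.6301
Node ud (S = 86.45): V_ud = 1/1.03·[0.2286·32.3850 + 0.7714·2.1275] = 8.7801
Node dd (S = 63.17): V_dd = 1/1.03·[0.2286·2.1275 + 0.7714·0.0000] = 0.4721
Node u (S = 91): V_u = 1/1.03·[0.2286·40.6301 + 0.7714·8.7801] = 15.5923
Node d (S = 66.5): V_d = 1/1.03·[0.2286·8.7801 + 0.7714·0.4721] = 2.3020
Node 0 (S = 70): V_0 = 1/1.03·[0.2286·15.5923 + 0.7714·2.3020] = 5.1843

5.18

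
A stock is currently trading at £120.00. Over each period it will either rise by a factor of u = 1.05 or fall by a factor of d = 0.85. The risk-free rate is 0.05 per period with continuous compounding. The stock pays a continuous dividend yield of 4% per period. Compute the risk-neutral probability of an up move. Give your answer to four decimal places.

p = 0.8003

Per-period risk-free factor R = e^0.05 = 1.0513; dividend-adjusted growth = e^(0.05−0.04) = 1.0101.
Risk-neutral probability p = (1.0101 − 0.85)/(1.05 − 0.85) = 0.1601/0.2000 = 0.8003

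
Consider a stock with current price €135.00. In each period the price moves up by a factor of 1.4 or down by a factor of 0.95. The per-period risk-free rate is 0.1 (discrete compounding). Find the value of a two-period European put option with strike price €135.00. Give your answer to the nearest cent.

€4.83

Risk-neutral probability p = (1 + 0.1 − 0.95)/(1.4 − 0.95) = 0.1500/0.4500 = 0.3333
Terminal stock prices: S_uu = 264.6, S_ud = 179.5, S_dd = 121.8
Terminal payoffs (K − S): max(-129.6, 0) = 0, max(-44.55, 0) = 0, max(13.16, 0) = 13.16
Node u (S = 189): V_u = 1/1.1·[0.3333·0.0000 + 0.6667·0.0000] = 0.0000
Node d (S = 128.2): V_d = 1/1.1·[0.3333·0.0000 + 0.6667·13.1625] = 7.9773
Node 0 (S = 135): V_0 = 1/1.1·[0.3333·0.0000 + 0.6667·7.9773] = 4.8347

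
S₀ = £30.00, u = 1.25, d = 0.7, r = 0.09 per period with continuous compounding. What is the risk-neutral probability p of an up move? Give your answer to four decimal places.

p = 0.7167

Risk-neutral probability p = (e^0.09 − 0.7)/(1.25 − 0.7) = 0.3942/0.5500 = 0.7167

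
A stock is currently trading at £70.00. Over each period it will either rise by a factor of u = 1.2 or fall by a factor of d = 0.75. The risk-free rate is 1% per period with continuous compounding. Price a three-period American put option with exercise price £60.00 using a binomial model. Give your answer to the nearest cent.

Risk-neutral probability p = (e^0.01 − 0.75)/(1.2 − 0.75) = 0.2601/0.4500 = 0.5779
Terminal stock prices: S_uuu = 121, S_uud = 75.6, S_udd = 47.25, S_ddd = 29.53
Terminal payoffs (K − S): max(-60.96, 0) = 0, max(-15.6, 0) = 0, max(12.75, 0) = 12.75, max(30.47, 0) = 30.47
Node uu (S = 100.8): continuation = e^(−0.01)·[0.5779·0.0000 + 0.4221·0.0000] = 0.0000; exercise value = 0.0000 ≤ continuation, so V_uu = 0.0000
Node ud (S = 63): continuation = e^(−0.01)·[0.5779·0.0000 + 0.4221·12.7500] = 5.3284; exercise value = 0.0000 ≤ continuation, so V_ud = 5.3284
Node dd (S = 39.38): continuation = e^(−0.01)·[0.5779·12.7500 + 0.4221·30.4688] = 20.0280; exercise value = 20.6250 > continuation, so V_dd = 20.6250 (exercise)
Node u (S = 84): continuation = e^(−0.01)·[0.5779·0.0000 + 0.4221·5.3284] = 2.2268; exercise value = 0.0000 ≤ continuation, so V_u = 2.2268
Node d (S = 52.5): continuation = e^(−0.01)·[0.5779·5.3284 + 0.4221·20.6250] = 11.6680; exercise value = 7.5000 ≤ continuation, so V_d = 11.6680
Node 0 (S = 70): continuation = e^(−0.01)·[0.5779·2.2268 + 0.4221·11.6680] = 6.1502; exercise value = 0.0000 ≤ continuation, so V_0 = 6.1502

£6.15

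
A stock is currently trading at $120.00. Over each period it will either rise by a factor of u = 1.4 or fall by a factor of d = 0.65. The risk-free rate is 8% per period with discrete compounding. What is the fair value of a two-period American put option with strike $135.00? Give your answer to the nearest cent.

Risk-neutral probability p = (1 + 0.08 − 0.65)/(1.4 − 0.65) = 0.4300/0.7500 = 0.5733
Terminal stock prices: S_uu = 235.2, S_ud = 109.2, S_dd = 50.7
Terminal payoffs (K − S): max(-100.2, 0) = 0, max(25.8, 0) = 25.8, max(84.3, 0) = 84.3
Node u (S = 168): continuation = 1/1.08·[0.5733·0.0000 + 0.4267·25.8000] = 10.1926; exercise value = 0.0000 ≤ continuation, so V_u = 10.1926
Node d (S = 78): continuation = 1/1.08·[0.5733·25.8000 + 0.4267·84.3000] = 47.0000; exercise value = 57.0000 > continuation, so V_d = 57.0000 (exercise)
Node 0 (S = 120): continuation = 1/1.08·[0.5733·10.1926 + 0.4267·57.0000] = 27.9294; exercise value = 15.0000 ≤ continuation, so V_0 = 27.9294

$27.93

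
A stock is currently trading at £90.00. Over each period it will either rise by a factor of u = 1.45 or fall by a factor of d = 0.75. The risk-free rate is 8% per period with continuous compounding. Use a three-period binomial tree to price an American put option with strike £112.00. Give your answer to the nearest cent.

£25.49

Risk-neutral probability p = (e^0.08 − 0.75)/(1.45 − 0.75) = 0.3333/0.7000 = 0.4761
Terminal stock prices: S_uuu = 274.4, S_uud = 141.9, S_udd = 73.41, S_ddd = 37.97
Terminal payoffs (K − S): max(-162.4, 0) = 0, max(-29.92, 0) = 0, max(38.59, 0) = 38.59, max(74.03, 0) = 74.03
Node uu (S = 189.2): continuation = e^(−0.08)·[0.4761·0.0000 + 0.5239·0.0000] = 0.0000; exercise value = 0.0000 ≤ continuation, so V_uu = 0.0000
Node ud (S = 97.88): continuation = e^(−0.08)·[0.4761·0.0000 + 0.5239·38.5938] = 18.6639; exercise value = 14.1250 ≤ continuation, so V_ud = 18.6639
Node dd (S = 50.62): continuation = e^(−0.08)·[0.4761·38.5938 + 0.5239·74.0312] = 52.7640; exercise value = 61.3750 > continuation, so V_dd = 61.3750 (exercise)
Node u (S = 130.5): continuation = e^(−0.08)·[0.4761·0.0000 + 0.5239·18.6639] = 9.0258; exercise value = 0.0000 ≤ continuation, so V_u = 9.0258
Node d (S = 67.5): continuation = e^(−0.08)·[0.4761·18.6639 + 0.5239·61.3750] = 37.8839; exercise value = 44.5000 > continuation, so V_d = 44.5000 (exercise)
Node 0 (S = 90): continuation = e^(−0.08)·[0.4761·9.0258 + 0.5239·44.5000] = 25.4871; exercise value = 22.0000 ≤ continuation, so V_0 = 25.4871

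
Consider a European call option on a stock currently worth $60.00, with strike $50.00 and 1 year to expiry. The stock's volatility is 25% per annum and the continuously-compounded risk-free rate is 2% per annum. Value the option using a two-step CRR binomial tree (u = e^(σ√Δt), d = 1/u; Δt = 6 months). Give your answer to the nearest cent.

$13.04

CRR parameters: u = e^(σ√Δt) = e^(0.25·√0.5) = 1.1934, d = 1/u = 0.8380
Per-period rate: rΔt = 0.02·0.5 = 0.01, so R = e^0.01 = 1.0101
Risk-neutral probability p = (e^0.01 − 0.8380)/(1.1934 − 0.8380) = 0.1721/0.3554 = 0.4842
Terminal stock prices: S_uu = 85.45, S_ud = 60, S_dd = 42.13
Terminal payoffs (S − K): max(35.45, 0) = 35.45, max(10, 0) = 10, max(-7.869, 0) = 0
Node u (S = 71.6): V_u = e^(−0.01)·[0.4842·35.4471 + 0.5158·10.0000] = 22.0994
Node d (S = 50.28): V_d = e^(−0.01)·[0.4842·10.0000 + 0.5158·0.0000] = 4.7938
Node 0 (S = 60): V_0 = e^(−0.01)·[0.4842·22.0994 + 0.5158·4.7938] = 13.0421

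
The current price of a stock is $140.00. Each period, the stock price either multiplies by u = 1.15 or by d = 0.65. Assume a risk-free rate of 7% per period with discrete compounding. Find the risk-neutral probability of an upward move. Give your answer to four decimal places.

p = 0.8400

Risk-neutral probability p = (1 + 0.07 − 0.65)/(1.15 − 0.65) = 0.4200/0.5000 = 0.8400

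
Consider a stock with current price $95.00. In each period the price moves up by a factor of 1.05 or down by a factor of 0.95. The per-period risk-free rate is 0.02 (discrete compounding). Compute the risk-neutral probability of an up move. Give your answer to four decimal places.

Risk-neutral probability p = (1 + 0.02 − 0.95)/(1.05 − 0.95) = 0.0700/0.1000 = 0.7000

p = 0.7000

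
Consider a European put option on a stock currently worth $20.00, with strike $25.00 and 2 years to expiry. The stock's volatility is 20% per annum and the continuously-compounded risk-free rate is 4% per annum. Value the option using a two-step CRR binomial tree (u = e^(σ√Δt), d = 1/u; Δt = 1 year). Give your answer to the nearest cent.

$4.44

CRR parameters: u = e^(σ√Δt) = e^(0.2·√1) = 1.2214, d = 1/u = 0.8187
Per-period rate: rΔt = 0.04·1 = 0.04, so R = e^0.04 = 1.0408
Risk-neutral probability p = (e^0.04 − 0.8187)/(1.2214 − 0.8187) = 0.2221/0.4027 = 0.5515
Terminal stock prices: S_uu = 29.84, S_ud = 20, S_dd = 13.41
Terminal payoffs (K − S): max(-4.836, 0) = 0, max(5, 0) = 5, max(11.59, 0) = 11.59
Node u (S = 24.43): V_u = e^(−0.04)·[0.5515·0.0000 + 0.4485·5.0000] = 2.1545
Node d (S = 16.37): V_d = e^(−0.04)·[0.5515·5.0000 + 0.4485·11.5936] = 7.6451
Node 0 (S = 20): V_0 = e^(−0.04)·[0.5515·2.1545 + 0.4485·7.6451] = 4.4359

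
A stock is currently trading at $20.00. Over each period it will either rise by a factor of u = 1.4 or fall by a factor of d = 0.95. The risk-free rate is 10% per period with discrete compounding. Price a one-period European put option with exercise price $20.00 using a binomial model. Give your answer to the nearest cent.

$0.61

Risk-neutral probability p = (1 + 0.1 − 0.95)/(1.4 − 0.95) = 0.1500/0.4500 = 0.3333
Terminal stock prices: S_u = 28, S_d = 19
Terminal payoffs (K − S): max(-8, 0) = 0, max(1, 0) = 1
Node 0 (S = 20): V_0 = 1/1.1·[0.3333·0.0000 + 0.6667·1.0000] = 0.6061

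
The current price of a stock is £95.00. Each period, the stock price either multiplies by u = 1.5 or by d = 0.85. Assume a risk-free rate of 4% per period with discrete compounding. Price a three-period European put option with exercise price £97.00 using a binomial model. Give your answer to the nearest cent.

Risk-neutral probability p = (1 + 0.04 − 0.85)/(1.5 − 0.85) = 0.1900/0.6500 = 0.2923
Terminal stock prices: S_uuu = 320.6, S_uud = 181.7, S_udd = 103, S_ddd = 58.34
Terminal payoffs (K − S): max(-223.6, 0) = 0, max(-84.69, 0) = 0, max(-5.956, 0) = 0, max(38.66, 0) = 38.66
Node uu (S = 213.8): V_uu = 1/1.04·[0.2923·0.0000 + 0.7077·0.0000] = 0.0000
Node ud (S = 121.1): V_ud = 1/1.04·[0.2923·0.0000 + 0.7077·0.0000] = 0.0000
Node dd (S = 68.64): V_dd = 1/1.04·[0.2923·0.0000 + 0.7077·38.6581] = 26.3058
Node u (S = 142.5): V_u = 1/1.04·[0.2923·0.0000 + 0.7077·0.0000] = 0.0000
Node d (S = 80.75): V_d = 1/1.04·[0.2923·0.0000 + 0.7077·26.3058] = 17.9004
Node 0 (S = 95): V_0 = 1/1.04·[0.2923·0.0000 + 0.7077·17.9004] = 12.1808

£12.18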